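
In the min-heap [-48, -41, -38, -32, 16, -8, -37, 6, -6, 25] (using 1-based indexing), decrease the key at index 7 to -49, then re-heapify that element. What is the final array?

set index 7 from -37 to -49 → [-48, -41, -38, -32, 16, -8, -49, 6, -6, 25]
-49 < parent -38 at index 3, swap → [-48, -41, -49, -32, 16, -8, -38, 6, -6, 25]
-49 < parent -48 at index 1, swap → [-49, -41, -48, -32, 16, -8, -38, 6, -6, 25]

[-49, -41, -48, -32, 16, -8, -38, 6, -6, 25]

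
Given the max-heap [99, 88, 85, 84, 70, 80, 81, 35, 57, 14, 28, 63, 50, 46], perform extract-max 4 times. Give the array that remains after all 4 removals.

[81, 70, 80, 57, 63, 28, 50, 35, 46, 14]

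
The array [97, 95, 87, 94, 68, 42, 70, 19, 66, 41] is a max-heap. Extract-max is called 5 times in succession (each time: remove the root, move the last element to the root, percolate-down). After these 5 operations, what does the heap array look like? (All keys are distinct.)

extract-max #1 returns 97:
  remove root 97; move last element 41 to root → [41, 95, 87, 94, 68, 42, 70, 19, 66]
  41 vs larger child 95 at index 1, swap → [95, 41, 87, 94, 68, 42, 70, 19, 66]
  41 vs larger child 94 at index 3, swap → [95, 94, 87, 41, 68, 42, 70, 19, 66]
  41 vs larger child 66 at index 8, swap → [95, 94, 87, 66, 68, 42, 70, 19, 41]
extract-max #2 returns 95:
  remove root 95; move last element 41 to root → [41, 94, 87, 66, 68, 42, 70, 19]
  41 vs larger child 94 at index 1, swap → [94, 41, 87, 66, 68, 42, 70, 19]
  41 vs larger child 68 at index 4, swap → [94, 68, 87, 66, 41, 42, 70, 19]
extract-max #3 returns 94:
  remove root 94; move last element 19 to root → [19, 68, 87, 66, 41, 42, 70]
  19 vs larger child 87 at index 2, swap → [87, 68, 19, 66, 41, 42, 70]
  19 vs larger child 70 at index 6, swap → [87, 68, 70, 66, 41, 42, 19]
extract-max #4 returns 87:
  remove root 87; move last element 19 to root → [19, 68, 70, 66, 41, 42]
  19 vs larger child 70 at index 2, swap → [70, 68, 19, 66, 41, 42]
  19 vs only child 42 at index 5, swap → [70, 68, 42, 66, 41, 19]
extract-max #5 returns 70:
  remove root 70; move last element 19 to root → [19, 68, 42, 66, 41]
  19 vs larger child 68 at index 1, swap → [68, 19, 42, 66, 41]
  19 vs larger child 66 at index 3, swap → [68, 66, 42, 19, 41]

[68, 66, 42, 19, 41]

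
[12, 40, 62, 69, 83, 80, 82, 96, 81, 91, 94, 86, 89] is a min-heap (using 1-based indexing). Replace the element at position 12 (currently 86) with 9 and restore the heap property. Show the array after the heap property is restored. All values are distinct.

set index 12 from 86 to 9 → [12, 40, 62, 69, 83, 80, 82, 96, 81, 91, 94, 9, 89]
9 < parent 80 at index 6, swap → [12, 40, 62, 69, 83, 9, 82, 96, 81, 91, 94, 80, 89]
9 < parent 62 at index 3, swap → [12, 40, 9, 69, 83, 62, 82, 96, 81, 91, 94, 80, 89]
9 < parent 12 at index 1, swap → [9, 40, 12, 69, 83, 62, 82, 96, 81, 91, 94, 80, 89]

[9, 40, 12, 69, 83, 62, 82, 96, 81, 91, 94, 80, 89]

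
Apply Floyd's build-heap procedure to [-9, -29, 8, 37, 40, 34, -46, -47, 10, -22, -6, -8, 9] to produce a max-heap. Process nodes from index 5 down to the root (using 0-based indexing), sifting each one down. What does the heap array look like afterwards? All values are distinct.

[40, 37, 34, 10, -6, 9, -46, -47, -9, -22, -29, -8, 8]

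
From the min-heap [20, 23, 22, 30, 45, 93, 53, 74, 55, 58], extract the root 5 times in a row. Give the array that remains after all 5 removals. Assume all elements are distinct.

[53, 55, 93, 58, 74]

extract-min #1 returns 20:
  remove root 20; move last element 58 to root → [58, 23, 22, 30, 45, 93, 53, 74, 55]
  58 vs smaller child 22 at index 2, swap → [22, 23, 58, 30, 45, 93, 53, 74, 55]
  58 vs smaller child 53 at index 6, swap → [22, 23, 53, 30, 45, 93, 58, 74, 55]
extract-min #2 returns 22:
  remove root 22; move last element 55 to root → [55, 23, 53, 30, 45, 93, 58, 74]
  55 vs smaller child 23 at index 1, swap → [23, 55, 53, 30, 45, 93, 58, 74]
  55 vs smaller child 30 at index 3, swap → [23, 30, 53, 55, 45, 93, 58, 74]
extract-min #3 returns 23:
  remove root 23; move last element 74 to root → [74, 30, 53, 55, 45, 93, 58]
  74 vs smaller child 30 at index 1, swap → [30, 74, 53, 55, 45, 93, 58]
  74 vs smaller child 45 at index 4, swap → [30, 45, 53, 55, 74, 93, 58]
extract-min #4 returns 30:
  remove root 30; move last element 58 to root → [58, 45, 53, 55, 74, 93]
  58 vs smaller child 45 at index 1, swap → [45, 58, 53, 55, 74, 93]
  58 vs smaller child 55 at index 3, swap → [45, 55, 53, 58, 74, 93]
extract-min #5 returns 45:
  remove root 45; move last element 93 to root → [93, 55, 53, 58, 74]
  93 vs smaller child 53 at index 2, swap → [53, 55, 93, 58, 74]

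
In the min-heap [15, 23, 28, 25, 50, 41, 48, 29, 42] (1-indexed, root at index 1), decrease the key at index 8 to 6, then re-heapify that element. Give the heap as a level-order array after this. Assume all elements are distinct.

[6, 15, 28, 23, 50, 41, 48, 25, 42]

set index 8 from 29 to 6 → [15, 23, 28, 25, 50, 41, 48, 6, 42]
6 < parent 25 at index 4, swap → [15, 23, 28, 6, 50, 41, 48, 25, 42]
6 < parent 23 at index 2, swap → [15, 6, 28, 23, 50, 41, 48, 25, 42]
6 < parent 15 at index 1, swap → [6, 15, 28, 23, 50, 41, 48, 25, 42]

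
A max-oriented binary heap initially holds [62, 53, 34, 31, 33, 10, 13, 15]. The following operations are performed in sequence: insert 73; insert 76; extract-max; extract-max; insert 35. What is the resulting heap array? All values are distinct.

[62, 53, 34, 35, 33, 10, 13, 15, 31]

insert 73:
  append 73 at index 8 → [62, 53, 34, 31, 33, 10, 13, 15, 73]
  73 > parent 31 at index 3, swap → [62, 53, 34, 73, 33, 10, 13, 15, 31]
  73 > parent 53 at index 1, swap → [62, 73, 34, 53, 33, 10, 13, 15, 31]
  73 > parent 62 at index 0, swap → [73, 62, 34, 53, 33, 10, 13, 15, 31]
insert 76:
  append 76 at index 9 → [73, 62, 34, 53, 33, 10, 13, 15, 31, 76]
  76 > parent 33 at index 4, swap → [73, 62, 34, 53, 76, 10, 13, 15, 31, 33]
  76 > parent 62 at index 1, swap → [73, 76, 34, 53, 62, 10, 13, 15, 31, 33]
  76 > parent 73 at index 0, swap → [76, 73, 34, 53, 62, 10, 13, 15, 31, 33]
extract-max → returns 76:
  remove root 76; move last element 33 to root → [33, 73, 34, 53, 62, 10, 13, 15, 31]
  33 vs larger child 73 at index 1, swap → [73, 33, 34, 53, 62, 10, 13, 15, 31]
  33 vs larger child 62 at index 4, swap → [73, 62, 34, 53, 33, 10, 13, 15, 31]
extract-max → returns 73:
  remove root 73; move last element 31 to root → [31, 62, 34, 53, 33, 10, 13, 15]
  31 vs larger child 62 at index 1, swap → [62, 31, 34, 53, 33, 10, 13, 15]
  31 vs larger child 53 at index 3, swap → [62, 53, 34, 31, 33, 10, 13, 15]
insert 35:
  append 35 at index 8 → [62, 53, 34, 31, 33, 10, 13, 15, 35]
  35 > parent 31 at index 3, swap → [62, 53, 34, 35, 33, 10, 13, 15, 31]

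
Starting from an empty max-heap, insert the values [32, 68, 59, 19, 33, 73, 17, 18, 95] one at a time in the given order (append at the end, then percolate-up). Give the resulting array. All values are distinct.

Insert 32:
  append 32 at index 0 → [32] (no swap needed)
Insert 68:
  append 68 at index 1 → [32, 68]
  68 > parent 32 at index 0, swap → [68, 32]
Insert 59:
  append 59 at index 2 → [68, 32, 59] (no swap needed)
Insert 19:
  append 19 at index 3 → [68, 32, 59, 19] (no swap needed)
Insert 33:
  append 33 at index 4 → [68, 32, 59, 19, 33]
  33 > parent 32 at index 1, swap → [68, 33, 59, 19, 32]
Insert 73:
  append 73 at index 5 → [68, 33, 59, 19, 32, 73]
  73 > parent 59 at index 2, swap → [68, 33, 73, 19, 32, 59]
  73 > parent 68 at index 0, swap → [73, 33, 68, 19, 32, 59]
Insert 17:
  append 17 at index 6 → [73, 33, 68, 19, 32, 59, 17] (no swap needed)
Insert 18:
  append 18 at index 7 → [73, 33, 68, 19, 32, 59, 17, 18] (no swap needed)
Insert 95:
  append 95 at index 8 → [73, 33, 68, 19, 32, 59, 17, 18, 95]
  95 > parent 19 at index 3, swap → [73, 33, 68, 95, 32, 59, 17, 18, 19]
  95 > parent 33 at index 1, swap → [73, 95, 68, 33, 32, 59, 17, 18, 19]
  95 > parent 73 at index 0, swap → [95, 73, 68, 33, 32, 59, 17, 18, 19]

[95, 73, 68, 33, 32, 59, 17, 18, 19]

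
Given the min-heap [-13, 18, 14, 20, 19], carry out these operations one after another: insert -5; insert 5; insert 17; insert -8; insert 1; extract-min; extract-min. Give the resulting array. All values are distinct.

insert -5:
  append -5 at index 5 → [-13, 18, 14, 20, 19, -5]
  -5 < parent 14 at index 2, swap → [-13, 18, -5, 20, 19, 14]
insert 5:
  append 5 at index 6 → [-13, 18, -5, 20, 19, 14, 5] (no swap needed)
insert 17:
  append 17 at index 7 → [-13, 18, -5, 20, 19, 14, 5, 17]
  17 < parent 20 at index 3, swap → [-13, 18, -5, 17, 19, 14, 5, 20]
  17 < parent 18 at index 1, swap → [-13, 17, -5, 18, 19, 14, 5, 20]
insert -8:
  append -8 at index 8 → [-13, 17, -5, 18, 19, 14, 5, 20, -8]
  -8 < parent 18 at index 3, swap → [-13, 17, -5, -8, 19, 14, 5, 20, 18]
  -8 < parent 17 at index 1, swap → [-13, -8, -5, 17, 19, 14, 5, 20, 18]
insert 1:
  append 1 at index 9 → [-13, -8, -5, 17, 19, 14, 5, 20, 18, 1]
  1 < parent 19 at index 4, swap → [-13, -8, -5, 17, 1, 14, 5, 20, 18, 19]
extract-min → returns -13:
  remove root -13; move last element 19 to root → [19, -8, -5, 17, 1, 14, 5, 20, 18]
  19 vs smaller child -8 at index 1, swap → [-8, 19, -5, 17, 1, 14, 5, 20, 18]
  19 vs smaller child 1 at index 4, swap → [-8, 1, -5, 17, 19, 14, 5, 20, 18]
extract-min → returns -8:
  remove root -8; move last element 18 to root → [18, 1, -5, 17, 19, 14, 5, 20]
  18 vs smaller child -5 at index 2, swap → [-5, 1, 18, 17, 19, 14, 5, 20]
  18 vs smaller child 5 at index 6, swap → [-5, 1, 5, 17, 19, 14, 18, 20]

[-5, 1, 5, 17, 19, 14, 18, 20]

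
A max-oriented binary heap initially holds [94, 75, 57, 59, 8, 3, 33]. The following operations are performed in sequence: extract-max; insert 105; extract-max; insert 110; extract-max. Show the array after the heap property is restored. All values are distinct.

[75, 59, 57, 33, 8, 3]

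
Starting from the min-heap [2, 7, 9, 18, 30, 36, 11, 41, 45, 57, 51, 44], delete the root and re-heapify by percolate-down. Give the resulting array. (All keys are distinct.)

[7, 18, 9, 41, 30, 36, 11, 44, 45, 57, 51]

remove root 2; move last element 44 to root → [44, 7, 9, 18, 30, 36, 11, 41, 45, 57, 51]
44 vs smaller child 7 at index 1, swap → [7, 44, 9, 18, 30, 36, 11, 41, 45, 57, 51]
44 vs smaller child 18 at index 3, swap → [7, 18, 9, 44, 30, 36, 11, 41, 45, 57, 51]
44 vs smaller child 41 at index 7, swap → [7, 18, 9, 41, 30, 36, 11, 44, 45, 57, 51]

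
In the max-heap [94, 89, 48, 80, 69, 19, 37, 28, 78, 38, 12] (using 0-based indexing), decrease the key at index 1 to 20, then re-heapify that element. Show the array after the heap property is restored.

[94, 80, 48, 78, 69, 19, 37, 28, 20, 38, 12]

set index 1 from 89 to 20 → [94, 20, 48, 80, 69, 19, 37, 28, 78, 38, 12]
20 vs larger child 80 at index 3, swap → [94, 80, 48, 20, 69, 19, 37, 28, 78, 38, 12]
20 vs larger child 78 at index 8, swap → [94, 80, 48, 78, 69, 19, 37, 28, 20, 38, 12]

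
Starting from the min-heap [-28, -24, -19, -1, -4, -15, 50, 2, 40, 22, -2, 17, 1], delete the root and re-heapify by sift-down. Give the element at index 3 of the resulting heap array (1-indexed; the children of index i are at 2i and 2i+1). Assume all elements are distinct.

-19

remove root -28; move last element 1 to root → [1, -24, -19, -1, -4, -15, 50, 2, 40, 22, -2, 17]
1 vs smaller child -24 at index 2, swap → [-24, 1, -19, -1, -4, -15, 50, 2, 40, 22, -2, 17]
1 vs smaller child -4 at index 5, swap → [-24, -4, -19, -1, 1, -15, 50, 2, 40, 22, -2, 17]
1 vs smaller child -2 at index 11, swap → [-24, -4, -19, -1, -2, -15, 50, 2, 40, 22, 1, 17]
resulting array: [-24, -4, -19, -1, -2, -15, 50, 2, 40, 22, 1, 17]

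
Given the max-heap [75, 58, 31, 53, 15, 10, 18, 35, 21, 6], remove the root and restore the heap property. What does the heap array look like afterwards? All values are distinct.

[58, 53, 31, 35, 15, 10, 18, 6, 21]

remove root 75; move last element 6 to root → [6, 58, 31, 53, 15, 10, 18, 35, 21]
6 vs larger child 58 at index 1, swap → [58, 6, 31, 53, 15, 10, 18, 35, 21]
6 vs larger child 53 at index 3, swap → [58, 53, 31, 6, 15, 10, 18, 35, 21]
6 vs larger child 35 at index 7, swap → [58, 53, 31, 35, 15, 10, 18, 6, 21]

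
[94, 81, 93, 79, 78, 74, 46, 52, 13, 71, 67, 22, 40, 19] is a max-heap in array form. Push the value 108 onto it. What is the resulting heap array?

[108, 81, 94, 79, 78, 74, 93, 52, 13, 71, 67, 22, 40, 19, 46]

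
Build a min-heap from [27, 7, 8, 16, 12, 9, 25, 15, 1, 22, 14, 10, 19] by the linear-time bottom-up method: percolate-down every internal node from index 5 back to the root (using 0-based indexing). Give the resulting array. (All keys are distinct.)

[1, 7, 8, 15, 12, 9, 25, 27, 16, 22, 14, 10, 19]

sift down from index 5: already satisfies heap property
sift down from index 4: already satisfies heap property
sift down from index 3:
  16 vs smaller child 1 at index 8, swap → [27, 7, 8, 1, 12, 9, 25, 15, 16, 22, 14, 10, 19]
sift down from index 2: already satisfies heap property
sift down from index 1:
  7 vs smaller child 1 at index 3, swap → [27, 1, 8, 7, 12, 9, 25, 15, 16, 22, 14, 10, 19]
sift down from index 0:
  27 vs smaller child 1 at index 1, swap → [1, 27, 8, 7, 12, 9, 25, 15, 16, 22, 14, 10, 19]
  27 vs smaller child 7 at index 3, swap → [1, 7, 8, 27, 12, 9, 25, 15, 16, 22, 14, 10, 19]
  27 vs smaller child 15 at index 7, swap → [1, 7, 8, 15, 12, 9, 25, 27, 16, 22, 14, 10, 19]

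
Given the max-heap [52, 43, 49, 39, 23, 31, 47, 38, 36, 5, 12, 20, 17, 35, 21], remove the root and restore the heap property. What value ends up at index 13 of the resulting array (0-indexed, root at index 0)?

remove root 52; move last element 21 to root → [21, 43, 49, 39, 23, 31, 47, 38, 36, 5, 12, 20, 17, 35]
21 vs larger child 49 at index 2, swap → [49, 43, 21, 39, 23, 31, 47, 38, 36, 5, 12, 20, 17, 35]
21 vs larger child 47 at index 6, swap → [49, 43, 47, 39, 23, 31, 21, 38, 36, 5, 12, 20, 17, 35]
21 vs only child 35 at index 13, swap → [49, 43, 47, 39, 23, 31, 35, 38, 36, 5, 12, 20, 17, 21]
resulting array: [49, 43, 47, 39, 23, 31, 35, 38, 36, 5, 12, 20, 17, 21]

21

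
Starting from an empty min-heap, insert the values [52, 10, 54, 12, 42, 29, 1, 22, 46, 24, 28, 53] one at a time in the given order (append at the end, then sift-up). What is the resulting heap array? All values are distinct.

Insert 52:
  append 52 at index 0 → [52] (no swap needed)
Insert 10:
  append 10 at index 1 → [52, 10]
  10 < parent 52 at index 0, swap → [10, 52]
Insert 54:
  append 54 at index 2 → [10, 52, 54] (no swap needed)
Insert 12:
  append 12 at index 3 → [10, 52, 54, 12]
  12 < parent 52 at index 1, swap → [10, 12, 54, 52]
Insert 42:
  append 42 at index 4 → [10, 12, 54, 52, 42] (no swap needed)
Insert 29:
  append 29 at index 5 → [10, 12, 54, 52, 42, 29]
  29 < parent 54 at index 2, swap → [10, 12, 29, 52, 42, 54]
Insert 1:
  append 1 at index 6 → [10, 12, 29, 52, 42, 54, 1]
  1 < parent 29 at index 2, swap → [10, 12, 1, 52, 42, 54, 29]
  1 < parent 10 at index 0, swap → [1, 12, 10, 52, 42, 54, 29]
Insert 22:
  append 22 at index 7 → [1, 12, 10, 52, 42, 54, 29, 22]
  22 < parent 52 at index 3, swap → [1, 12, 10, 22, 42, 54, 29, 52]
Insert 46:
  append 46 at index 8 → [1, 12, 10, 22, 42, 54, 29, 52, 46] (no swap needed)
Insert 24:
  append 24 at index 9 → [1, 12, 10, 22, 42, 54, 29, 52, 46, 24]
  24 < parent 42 at index 4, swap → [1, 12, 10, 22, 24, 54, 29, 52, 46, 42]
Insert 28:
  append 28 at index 10 → [1, 12, 10, 22, 24, 54, 29, 52, 46, 42, 28] (no swap needed)
Insert 53:
  append 53 at index 11 → [1, 12, 10, 22, 24, 54, 29, 52, 46, 42, 28, 53]
  53 < parent 54 at index 5, swap → [1, 12, 10, 22, 24, 53, 29, 52, 46, 42, 28, 54]

[1, 12, 10, 22, 24, 53, 29, 52, 46, 42, 28, 54]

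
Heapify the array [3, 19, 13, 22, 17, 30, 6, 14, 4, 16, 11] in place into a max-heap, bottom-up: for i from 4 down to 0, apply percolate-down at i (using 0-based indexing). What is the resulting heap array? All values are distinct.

[30, 22, 13, 19, 17, 3, 6, 14, 4, 16, 11]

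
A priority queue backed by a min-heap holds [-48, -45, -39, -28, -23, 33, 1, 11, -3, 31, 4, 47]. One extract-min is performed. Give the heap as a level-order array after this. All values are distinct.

[-45, -28, -39, -3, -23, 33, 1, 11, 47, 31, 4]

remove root -48; move last element 47 to root → [47, -45, -39, -28, -23, 33, 1, 11, -3, 31, 4]
47 vs smaller child -45 at index 1, swap → [-45, 47, -39, -28, -23, 33, 1, 11, -3, 31, 4]
47 vs smaller child -28 at index 3, swap → [-45, -28, -39, 47, -23, 33, 1, 11, -3, 31, 4]
47 vs smaller child -3 at index 8, swap → [-45, -28, -39, -3, -23, 33, 1, 11, 47, 31, 4]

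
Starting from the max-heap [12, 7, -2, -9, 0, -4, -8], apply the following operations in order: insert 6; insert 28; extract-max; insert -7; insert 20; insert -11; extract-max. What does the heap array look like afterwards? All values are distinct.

[12, 7, -2, 6, 0, -4, -8, -9, -7, -11]

insert 6:
  append 6 at index 7 → [12, 7, -2, -9, 0, -4, -8, 6]
  6 > parent -9 at index 3, swap → [12, 7, -2, 6, 0, -4, -8, -9]
insert 28:
  append 28 at index 8 → [12, 7, -2, 6, 0, -4, -8, -9, 28]
  28 > parent 6 at index 3, swap → [12, 7, -2, 28, 0, -4, -8, -9, 6]
  28 > parent 7 at index 1, swap → [12, 28, -2, 7, 0, -4, -8, -9, 6]
  28 > parent 12 at index 0, swap → [28, 12, -2, 7, 0, -4, -8, -9, 6]
extract-max → returns 28:
  remove root 28; move last element 6 to root → [6, 12, -2, 7, 0, -4, -8, -9]
  6 vs larger child 12 at index 1, swap → [12, 6, -2, 7, 0, -4, -8, -9]
  6 vs larger child 7 at index 3, swap → [12, 7, -2, 6, 0, -4, -8, -9]
insert -7:
  append -7 at index 8 → [12, 7, -2, 6, 0, -4, -8, -9, -7] (no swap needed)
insert 20:
  append 20 at index 9 → [12, 7, -2, 6, 0, -4, -8, -9, -7, 20]
  20 > parent 0 at index 4, swap → [12, 7, -2, 6, 20, -4, -8, -9, -7, 0]
  20 > parent 7 at index 1, swap → [12, 20, -2, 6, 7, -4, -8, -9, -7, 0]
  20 > parent 12 at index 0, swap → [20, 12, -2, 6, 7, -4, -8, -9, -7, 0]
insert -11:
  append -11 at index 10 → [20, 12, -2, 6, 7, -4, -8, -9, -7, 0, -11] (no swap needed)
extract-max → returns 20:
  remove root 20; move last element -11 to root → [-11, 12, -2, 6, 7, -4, -8, -9, -7, 0]
  -11 vs larger child 12 at index 1, swap → [12, -11, -2, 6, 7, -4, -8, -9, -7, 0]
  -11 vs larger child 7 at index 4, swap → [12, 7, -2, 6, -11, -4, -8, -9, -7, 0]
  -11 vs only child 0 at index 9, swap → [12, 7, -2, 6, 0, -4, -8, -9, -7, -11]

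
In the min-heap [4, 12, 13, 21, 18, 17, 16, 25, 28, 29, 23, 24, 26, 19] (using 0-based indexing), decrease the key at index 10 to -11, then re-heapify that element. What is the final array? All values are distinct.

[-11, 4, 13, 21, 12, 17, 16, 25, 28, 29, 18, 24, 26, 19]

set index 10 from 23 to -11 → [4, 12, 13, 21, 18, 17, 16, 25, 28, 29, -11, 24, 26, 19]
-11 < parent 18 at index 4, swap → [4, 12, 13, 21, -11, 17, 16, 25, 28, 29, 18, 24, 26, 19]
-11 < parent 12 at index 1, swap → [4, -11, 13, 21, 12, 17, 16, 25, 28, 29, 18, 24, 26, 19]
-11 < parent 4 at index 0, swap → [-11, 4, 13, 21, 12, 17, 16, 25, 28, 29, 18, 24, 26, 19]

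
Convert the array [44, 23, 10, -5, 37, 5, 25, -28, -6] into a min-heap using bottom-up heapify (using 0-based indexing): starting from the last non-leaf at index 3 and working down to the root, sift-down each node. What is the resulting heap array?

[-28, -6, 5, -5, 37, 10, 25, 44, 23]

sift down from index 3:
  -5 vs smaller child -28 at index 7, swap → [44, 23, 10, -28, 37, 5, 25, -5, -6]
sift down from index 2:
  10 vs smaller child 5 at index 5, swap → [44, 23, 5, -28, 37, 10, 25, -5, -6]
sift down from index 1:
  23 vs smaller child -28 at index 3, swap → [44, -28, 5, 23, 37, 10, 25, -5, -6]
  23 vs smaller child -6 at index 8, swap → [44, -28, 5, -6, 37, 10, 25, -5, 23]
sift down from index 0:
  44 vs smaller child -28 at index 1, swap → [-28, 44, 5, -6, 37, 10, 25, -5, 23]
  44 vs smaller child -6 at index 3, swap → [-28, -6, 5, 44, 37, 10, 25, -5, 23]
  44 vs smaller child -5 at index 7, swap → [-28, -6, 5, -5, 37, 10, 25, 44, 23]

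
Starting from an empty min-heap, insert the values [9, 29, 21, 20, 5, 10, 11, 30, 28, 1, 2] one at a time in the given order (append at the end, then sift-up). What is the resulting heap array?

[1, 2, 10, 28, 5, 21, 11, 30, 29, 20, 9]

Insert 9:
  append 9 at index 0 → [9] (no swap needed)
Insert 29:
  append 29 at index 1 → [9, 29] (no swap needed)
Insert 21:
  append 21 at index 2 → [9, 29, 21] (no swap needed)
Insert 20:
  append 20 at index 3 → [9, 29, 21, 20]
  20 < parent 29 at index 1, swap → [9, 20, 21, 29]
Insert 5:
  append 5 at index 4 → [9, 20, 21, 29, 5]
  5 < parent 20 at index 1, swap → [9, 5, 21, 29, 20]
  5 < parent 9 at index 0, swap → [5, 9, 21, 29, 20]
Insert 10:
  append 10 at index 5 → [5, 9, 21, 29, 20, 10]
  10 < parent 21 at index 2, swap → [5, 9, 10, 29, 20, 21]
Insert 11:
  append 11 at index 6 → [5, 9, 10, 29, 20, 21, 11] (no swap needed)
Insert 30:
  append 30 at index 7 → [5, 9, 10, 29, 20, 21, 11, 30] (no swap needed)
Insert 28:
  append 28 at index 8 → [5, 9, 10, 29, 20, 21, 11, 30, 28]
  28 < parent 29 at index 3, swap → [5, 9, 10, 28, 20, 21, 11, 30, 29]
Insert 1:
  append 1 at index 9 → [5, 9, 10, 28, 20, 21, 11, 30, 29, 1]
  1 < parent 20 at index 4, swap → [5, 9, 10, 28, 1, 21, 11, 30, 29, 20]
  1 < parent 9 at index 1, swap → [5, 1, 10, 28, 9, 21, 11, 30, 29, 20]
  1 < parent 5 at index 0, swap → [1, 5, 10, 28, 9, 21, 11, 30, 29, 20]
Insert 2:
  append 2 at index 10 → [1, 5, 10, 28, 9, 21, 11, 30, 29, 20, 2]
  2 < parent 9 at index 4, swap → [1, 5, 10, 28, 2, 21, 11, 30, 29, 20, 9]
  2 < parent 5 at index 1, swap → [1, 2, 10, 28, 5, 21, 11, 30, 29, 20, 9]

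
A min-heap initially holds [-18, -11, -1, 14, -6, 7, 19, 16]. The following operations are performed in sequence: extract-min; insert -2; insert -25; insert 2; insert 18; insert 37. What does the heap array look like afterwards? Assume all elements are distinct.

[-25, -11, -1, -6, 2, 7, 19, 14, -2, 16, 18, 37]

extract-min → returns -18:
  remove root -18; move last element 16 to root → [16, -11, -1, 14, -6, 7, 19]
  16 vs smaller child -11 at index 1, swap → [-11, 16, -1, 14, -6, 7, 19]
  16 vs smaller child -6 at index 4, swap → [-11, -6, -1, 14, 16, 7, 19]
insert -2:
  append -2 at index 7 → [-11, -6, -1, 14, 16, 7, 19, -2]
  -2 < parent 14 at index 3, swap → [-11, -6, -1, -2, 16, 7, 19, 14]
insert -25:
  append -25 at index 8 → [-11, -6, -1, -2, 16, 7, 19, 14, -25]
  -25 < parent -2 at index 3, swap → [-11, -6, -1, -25, 16, 7, 19, 14, -2]
  -25 < parent -6 at index 1, swap → [-11, -25, -1, -6, 16, 7, 19, 14, -2]
  -25 < parent -11 at index 0, swap → [-25, -11, -1, -6, 16, 7, 19, 14, -2]
insert 2:
  append 2 at index 9 → [-25, -11, -1, -6, 16, 7, 19, 14, -2, 2]
  2 < parent 16 at index 4, swap → [-25, -11, -1, -6, 2, 7, 19, 14, -2, 16]
insert 18:
  append 18 at index 10 → [-25, -11, -1, -6, 2, 7, 19, 14, -2, 16, 18] (no swap needed)
insert 37:
  append 37 at index 11 → [-25, -11, -1, -6, 2, 7, 19, 14, -2, 16, 18, 37] (no swap needed)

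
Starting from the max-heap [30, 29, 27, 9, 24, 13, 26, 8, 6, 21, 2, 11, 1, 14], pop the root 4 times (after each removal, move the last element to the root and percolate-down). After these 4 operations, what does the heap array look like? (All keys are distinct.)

[24, 21, 13, 9, 14, 11, 1, 8, 6, 2]

extract-max #1 returns 30:
  remove root 30; move last element 14 to root → [14, 29, 27, 9, 24, 13, 26, 8, 6, 21, 2, 11, 1]
  14 vs larger child 29 at index 1, swap → [29, 14, 27, 9, 24, 13, 26, 8, 6, 21, 2, 11, 1]
  14 vs larger child 24 at index 4, swap → [29, 24, 27, 9, 14, 13, 26, 8, 6, 21, 2, 11, 1]
  14 vs larger child 21 at index 9, swap → [29, 24, 27, 9, 21, 13, 26, 8, 6, 14, 2, 11, 1]
extract-max #2 returns 29:
  remove root 29; move last element 1 to root → [1, 24, 27, 9, 21, 13, 26, 8, 6, 14, 2, 11]
  1 vs larger child 27 at index 2, swap → [27, 24, 1, 9, 21, 13, 26, 8, 6, 14, 2, 11]
  1 vs larger child 26 at index 6, swap → [27, 24, 26, 9, 21, 13, 1, 8, 6, 14, 2, 11]
extract-max #3 returns 27:
  remove root 27; move last element 11 to root → [11, 24, 26, 9, 21, 13, 1, 8, 6, 14, 2]
  11 vs larger child 26 at index 2, swap → [26, 24, 11, 9, 21, 13, 1, 8, 6, 14, 2]
  11 vs larger child 13 at index 5, swap → [26, 24, 13, 9, 21, 11, 1, 8, 6, 14, 2]
extract-max #4 returns 26:
  remove root 26; move last element 2 to root → [2, 24, 13, 9, 21, 11, 1, 8, 6, 14]
  2 vs larger child 24 at index 1, swap → [24, 2, 13, 9, 21, 11, 1, 8, 6, 14]
  2 vs larger child 21 at index 4, swap → [24, 21, 13, 9, 2, 11, 1, 8, 6, 14]
  2 vs only child 14 at index 9, swap → [24, 21, 13, 9, 14, 11, 1, 8, 6, 2]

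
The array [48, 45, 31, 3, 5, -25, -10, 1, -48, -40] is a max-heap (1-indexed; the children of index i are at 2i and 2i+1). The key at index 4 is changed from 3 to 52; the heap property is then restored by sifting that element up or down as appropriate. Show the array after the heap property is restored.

[52, 48, 31, 45, 5, -25, -10, 1, -48, -40]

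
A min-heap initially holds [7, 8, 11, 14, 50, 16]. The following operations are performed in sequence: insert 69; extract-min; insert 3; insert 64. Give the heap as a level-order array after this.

insert 69:
  append 69 at index 6 → [7, 8, 11, 14, 50, 16, 69] (no swap needed)
extract-min → returns 7:
  remove root 7; move last element 69 to root → [69, 8, 11, 14, 50, 16]
  69 vs smaller child 8 at index 1, swap → [8, 69, 11, 14, 50, 16]
  69 vs smaller child 14 at index 3, swap → [8, 14, 11, 69, 50, 16]
insert 3:
  append 3 at index 6 → [8, 14, 11, 69, 50, 16, 3]
  3 < parent 11 at index 2, swap → [8, 14, 3, 69, 50, 16, 11]
  3 < parent 8 at index 0, swap → [3, 14, 8, 69, 50, 16, 11]
insert 64:
  append 64 at index 7 → [3, 14, 8, 69, 50, 16, 11, 64]
  64 < parent 69 at index 3, swap → [3, 14, 8, 64, 50, 16, 11, 69]

[3, 14, 8, 64, 50, 16, 11, 69]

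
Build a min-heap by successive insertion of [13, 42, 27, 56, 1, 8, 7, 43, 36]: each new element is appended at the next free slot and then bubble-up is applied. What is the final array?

[1, 13, 7, 36, 42, 27, 8, 56, 43]

Insert 13:
  append 13 at index 0 → [13] (no swap needed)
Insert 42:
  append 42 at index 1 → [13, 42] (no swap needed)
Insert 27:
  append 27 at index 2 → [13, 42, 27] (no swap needed)
Insert 56:
  append 56 at index 3 → [13, 42, 27, 56] (no swap needed)
Insert 1:
  append 1 at index 4 → [13, 42, 27, 56, 1]
  1 < parent 42 at index 1, swap → [13, 1, 27, 56, 42]
  1 < parent 13 at index 0, swap → [1, 13, 27, 56, 42]
Insert 8:
  append 8 at index 5 → [1, 13, 27, 56, 42, 8]
  8 < parent 27 at index 2, swap → [1, 13, 8, 56, 42, 27]
Insert 7:
  append 7 at index 6 → [1, 13, 8, 56, 42, 27, 7]
  7 < parent 8 at index 2, swap → [1, 13, 7, 56, 42, 27, 8]
Insert 43:
  append 43 at index 7 → [1, 13, 7, 56, 42, 27, 8, 43]
  43 < parent 56 at index 3, swap → [1, 13, 7, 43, 42, 27, 8, 56]
Insert 36:
  append 36 at index 8 → [1, 13, 7, 43, 42, 27, 8, 56, 36]
  36 < parent 43 at index 3, swap → [1, 13, 7, 36, 42, 27, 8, 56, 43]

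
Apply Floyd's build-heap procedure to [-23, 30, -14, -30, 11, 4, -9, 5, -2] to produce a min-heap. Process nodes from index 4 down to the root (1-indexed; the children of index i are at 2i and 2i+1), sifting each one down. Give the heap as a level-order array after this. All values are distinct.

[-30, -23, -14, -2, 11, 4, -9, 5, 30]

sift down from index 4: already satisfies heap property
sift down from index 3: already satisfies heap property
sift down from index 2:
  30 vs smaller child -30 at index 4, swap → [-23, -30, -14, 30, 11, 4, -9, 5, -2]
  30 vs smaller child -2 at index 9, swap → [-23, -30, -14, -2, 11, 4, -9, 5, 30]
sift down from index 1:
  -23 vs smaller child -30 at index 2, swap → [-30, -23, -14, -2, 11, 4, -9, 5, 30]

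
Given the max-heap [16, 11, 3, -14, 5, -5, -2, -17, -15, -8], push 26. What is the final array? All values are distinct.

[26, 16, 3, -14, 11, -5, -2, -17, -15, -8, 5]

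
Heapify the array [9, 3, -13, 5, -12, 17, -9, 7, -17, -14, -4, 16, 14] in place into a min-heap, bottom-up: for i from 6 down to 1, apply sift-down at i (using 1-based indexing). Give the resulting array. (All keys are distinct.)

sift down from index 6:
  17 vs smaller child 14 at index 13, swap → [9, 3, -13, 5, -12, 14, -9, 7, -17, -14, -4, 16, 17]
sift down from index 5:
  -12 vs smaller child -14 at index 10, swap → [9, 3, -13, 5, -14, 14, -9, 7, -17, -12, -4, 16, 17]
sift down from index 4:
  5 vs smaller child -17 at index 9, swap → [9, 3, -13, -17, -14, 14, -9, 7, 5, -12, -4, 16, 17]
sift down from index 3: already satisfies heap property
sift down from index 2:
  3 vs smaller child -17 at index 4, swap → [9, -17, -13, 3, -14, 14, -9, 7, 5, -12, -4, 16, 17]
sift down from index 1:
  9 vs smaller child -17 at index 2, swap → [-17, 9, -13, 3, -14, 14, -9, 7, 5, -12, -4, 16, 17]
  9 vs smaller child -14 at index 5, swap → [-17, -14, -13, 3, 9, 14, -9, 7, 5, -12, -4, 16, 17]
  9 vs smaller child -12 at index 10, swap → [-17, -14, -13, 3, -12, 14, -9, 7, 5, 9, -4, 16, 17]

[-17, -14, -13, 3, -12, 14, -9, 7, 5, 9, -4, 16, 17]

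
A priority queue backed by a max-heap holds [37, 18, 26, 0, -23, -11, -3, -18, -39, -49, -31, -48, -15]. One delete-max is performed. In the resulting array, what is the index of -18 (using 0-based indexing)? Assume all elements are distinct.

7

remove root 37; move last element -15 to root → [-15, 18, 26, 0, -23, -11, -3, -18, -39, -49, -31, -48]
-15 vs larger child 26 at index 2, swap → [26, 18, -15, 0, -23, -11, -3, -18, -39, -49, -31, -48]
-15 vs larger child -3 at index 6, swap → [26, 18, -3, 0, -23, -11, -15, -18, -39, -49, -31, -48]
resulting array: [26, 18, -3, 0, -23, -11, -15, -18, -39, -49, -31, -48]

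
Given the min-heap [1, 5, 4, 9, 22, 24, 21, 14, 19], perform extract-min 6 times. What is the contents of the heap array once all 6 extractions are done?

[21, 24, 22]

extract-min #1 returns 1:
  remove root 1; move last element 19 to root → [19, 5, 4, 9, 22, 24, 21, 14]
  19 vs smaller child 4 at index 2, swap → [4, 5, 19, 9, 22, 24, 21, 14]
extract-min #2 returns 4:
  remove root 4; move last element 14 to root → [14, 5, 19, 9, 22, 24, 21]
  14 vs smaller child 5 at index 1, swap → [5, 14, 19, 9, 22, 24, 21]
  14 vs smaller child 9 at index 3, swap → [5, 9, 19, 14, 22, 24, 21]
extract-min #3 returns 5:
  remove root 5; move last element 21 to root → [21, 9, 19, 14, 22, 24]
  21 vs smaller child 9 at index 1, swap → [9, 21, 19, 14, 22, 24]
  21 vs smaller child 14 at index 3, swap → [9, 14, 19, 21, 22, 24]
extract-min #4 returns 9:
  remove root 9; move last element 24 to root → [24, 14, 19, 21, 22]
  24 vs smaller child 14 at index 1, swap → [14, 24, 19, 21, 22]
  24 vs smaller child 21 at index 3, swap → [14, 21, 19, 24, 22]
extract-min #5 returns 14:
  remove root 14; move last element 22 to root → [22, 21, 19, 24]
  22 vs smaller child 19 at index 2, swap → [19, 21, 22, 24]
extract-min #6 returns 19:
  remove root 19; move last element 24 to root → [24, 21, 22]
  24 vs smaller child 21 at index 1, swap → [21, 24, 22]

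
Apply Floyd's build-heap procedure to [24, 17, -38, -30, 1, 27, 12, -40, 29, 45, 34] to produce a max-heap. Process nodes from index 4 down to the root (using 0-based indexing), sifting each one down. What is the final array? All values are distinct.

sift down from index 4:
  1 vs larger child 45 at index 9, swap → [24, 17, -38, -30, 45, 27, 12, -40, 29, 1, 34]
sift down from index 3:
  -30 vs larger child 29 at index 8, swap → [24, 17, -38, 29, 45, 27, 12, -40, -30, 1, 34]
sift down from index 2:
  -38 vs larger child 27 at index 5, swap → [24, 17, 27, 29, 45, -38, 12, -40, -30, 1, 34]
sift down from index 1:
  17 vs larger child 45 at index 4, swap → [24, 45, 27, 29, 17, -38, 12, -40, -30, 1, 34]
  17 vs larger child 34 at index 10, swap → [24, 45, 27, 29, 34, -38, 12, -40, -30, 1, 17]
sift down from index 0:
  24 vs larger child 45 at index 1, swap → [45, 24, 27, 29, 34, -38, 12, -40, -30, 1, 17]
  24 vs larger child 34 at index 4, swap → [45, 34, 27, 29, 24, -38, 12, -40, -30, 1, 17]

[45, 34, 27, 29, 24, -38, 12, -40, -30, 1, 17]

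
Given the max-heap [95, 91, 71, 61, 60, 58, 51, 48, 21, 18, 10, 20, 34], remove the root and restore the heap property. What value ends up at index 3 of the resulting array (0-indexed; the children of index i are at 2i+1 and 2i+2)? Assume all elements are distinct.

remove root 95; move last element 34 to root → [34, 91, 71, 61, 60, 58, 51, 48, 21, 18, 10, 20]
34 vs larger child 91 at index 1, swap → [91, 34, 71, 61, 60, 58, 51, 48, 21, 18, 10, 20]
34 vs larger child 61 at index 3, swap → [91, 61, 71, 34, 60, 58, 51, 48, 21, 18, 10, 20]
34 vs larger child 48 at index 7, swap → [91, 61, 71, 48, 60, 58, 51, 34, 21, 18, 10, 20]
resulting array: [91, 61, 71, 48, 60, 58, 51, 34, 21, 18, 10, 20]

48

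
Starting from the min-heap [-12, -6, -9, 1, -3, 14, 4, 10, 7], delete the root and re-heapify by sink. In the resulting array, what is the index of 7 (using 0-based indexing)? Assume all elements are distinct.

6

remove root -12; move last element 7 to root → [7, -6, -9, 1, -3, 14, 4, 10]
7 vs smaller child -9 at index 2, swap → [-9, -6, 7, 1, -3, 14, 4, 10]
7 vs smaller child 4 at index 6, swap → [-9, -6, 4, 1, -3, 14, 7, 10]
resulting array: [-9, -6, 4, 1, -3, 14, 7, 10]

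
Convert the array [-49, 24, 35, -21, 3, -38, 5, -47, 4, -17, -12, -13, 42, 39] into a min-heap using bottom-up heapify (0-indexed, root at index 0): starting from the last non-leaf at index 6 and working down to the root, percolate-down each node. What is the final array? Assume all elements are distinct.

[-49, -47, -38, -21, -17, -13, 5, 24, 4, 3, -12, 35, 42, 39]

sift down from index 6: already satisfies heap property
sift down from index 5: already satisfies heap property
sift down from index 4:
  3 vs smaller child -17 at index 9, swap → [-49, 24, 35, -21, -17, -38, 5, -47, 4, 3, -12, -13, 42, 39]
sift down from index 3:
  -21 vs smaller child -47 at index 7, swap → [-49, 24, 35, -47, -17, -38, 5, -21, 4, 3, -12, -13, 42, 39]
sift down from index 2:
  35 vs smaller child -38 at index 5, swap → [-49, 24, -38, -47, -17, 35, 5, -21, 4, 3, -12, -13, 42, 39]
  35 vs smaller child -13 at index 11, swap → [-49, 24, -38, -47, -17, -13, 5, -21, 4, 3, -12, 35, 42, 39]
sift down from index 1:
  24 vs smaller child -47 at index 3, swap → [-49, -47, -38, 24, -17, -13, 5, -21, 4, 3, -12, 35, 42, 39]
  24 vs smaller child -21 at index 7, swap → [-49, -47, -38, -21, -17, -13, 5, 24, 4, 3, -12, 35, 42, 39]
sift down from index 0: already satisfies heap property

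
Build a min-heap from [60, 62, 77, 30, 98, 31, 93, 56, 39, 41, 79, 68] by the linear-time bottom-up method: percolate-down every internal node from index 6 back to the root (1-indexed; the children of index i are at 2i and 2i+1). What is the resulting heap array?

[30, 39, 31, 56, 41, 68, 93, 60, 62, 98, 79, 77]

sift down from index 6: already satisfies heap property
sift down from index 5:
  98 vs smaller child 41 at index 10, swap → [60, 62, 77, 30, 41, 31, 93, 56, 39, 98, 79, 68]
sift down from index 4: already satisfies heap property
sift down from index 3:
  77 vs smaller child 31 at index 6, swap → [60, 62, 31, 30, 41, 77, 93, 56, 39, 98, 79, 68]
  77 vs only child 68 at index 12, swap → [60, 62, 31, 30, 41, 68, 93, 56, 39, 98, 79, 77]
sift down from index 2:
  62 vs smaller child 30 at index 4, swap → [60, 30, 31, 62, 41, 68, 93, 56, 39, 98, 79, 77]
  62 vs smaller child 39 at index 9, swap → [60, 30, 31, 39, 41, 68, 93, 56, 62, 98, 79, 77]
sift down from index 1:
  60 vs smaller child 30 at index 2, swap → [30, 60, 31, 39, 41, 68, 93, 56, 62, 98, 79, 77]
  60 vs smaller child 39 at index 4, swap → [30, 39, 31, 60, 41, 68, 93, 56, 62, 98, 79, 77]
  60 vs smaller child 56 at index 8, swap → [30, 39, 31, 56, 41, 68, 93, 60, 62, 98, 79, 77]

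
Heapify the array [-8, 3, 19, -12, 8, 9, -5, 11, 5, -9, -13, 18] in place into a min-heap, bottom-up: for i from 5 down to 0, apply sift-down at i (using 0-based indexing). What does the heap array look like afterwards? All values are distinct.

[-13, -12, -5, -8, -9, 9, 19, 11, 5, 3, 8, 18]

sift down from index 5: already satisfies heap property
sift down from index 4:
  8 vs smaller child -13 at index 10, swap → [-8, 3, 19, -12, -13, 9, -5, 11, 5, -9, 8, 18]
sift down from index 3: already satisfies heap property
sift down from index 2:
  19 vs smaller child -5 at index 6, swap → [-8, 3, -5, -12, -13, 9, 19, 11, 5, -9, 8, 18]
sift down from index 1:
  3 vs smaller child -13 at index 4, swap → [-8, -13, -5, -12, 3, 9, 19, 11, 5, -9, 8, 18]
  3 vs smaller child -9 at index 9, swap → [-8, -13, -5, -12, -9, 9, 19, 11, 5, 3, 8, 18]
sift down from index 0:
  -8 vs smaller child -13 at index 1, swap → [-13, -8, -5, -12, -9, 9, 19, 11, 5, 3, 8, 18]
  -8 vs smaller child -12 at index 3, swap → [-13, -12, -5, -8, -9, 9, 19, 11, 5, 3, 8, 18]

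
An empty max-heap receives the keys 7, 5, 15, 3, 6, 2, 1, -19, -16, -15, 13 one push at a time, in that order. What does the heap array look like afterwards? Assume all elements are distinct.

[15, 13, 7, 3, 6, 2, 1, -19, -16, -15, 5]

Insert 7:
  append 7 at index 0 → [7] (no swap needed)
Insert 5:
  append 5 at index 1 → [7, 5] (no swap needed)
Insert 15:
  append 15 at index 2 → [7, 5, 15]
  15 > parent 7 at index 0, swap → [15, 5, 7]
Insert 3:
  append 3 at index 3 → [15, 5, 7, 3] (no swap needed)
Insert 6:
  append 6 at index 4 → [15, 5, 7, 3, 6]
  6 > parent 5 at index 1, swap → [15, 6, 7, 3, 5]
Insert 2:
  append 2 at index 5 → [15, 6, 7, 3, 5, 2] (no swap needed)
Insert 1:
  append 1 at index 6 → [15, 6, 7, 3, 5, 2, 1] (no swap needed)
Insert -19:
  append -19 at index 7 → [15, 6, 7, 3, 5, 2, 1, -19] (no swap needed)
Insert -16:
  append -16 at index 8 → [15, 6, 7, 3, 5, 2, 1, -19, -16] (no swap needed)
Insert -15:
  append -15 at index 9 → [15, 6, 7, 3, 5, 2, 1, -19, -16, -15] (no swap needed)
Insert 13:
  append 13 at index 10 → [15, 6, 7, 3, 5, 2, 1, -19, -16, -15, 13]
  13 > parent 5 at index 4, swap → [15, 6, 7, 3, 13, 2, 1, -19, -16, -15, 5]
  13 > parent 6 at index 1, swap → [15, 13, 7, 3, 6, 2, 1, -19, -16, -15, 5]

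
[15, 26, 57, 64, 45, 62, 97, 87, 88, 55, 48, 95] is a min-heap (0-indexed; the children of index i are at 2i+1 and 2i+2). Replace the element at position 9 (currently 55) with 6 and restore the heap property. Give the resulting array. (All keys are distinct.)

[6, 15, 57, 64, 26, 62, 97, 87, 88, 45, 48, 95]

set index 9 from 55 to 6 → [15, 26, 57, 64, 45, 62, 97, 87, 88, 6, 48, 95]
6 < parent 45 at index 4, swap → [15, 26, 57, 64, 6, 62, 97, 87, 88, 45, 48, 95]
6 < parent 26 at index 1, swap → [15, 6, 57, 64, 26, 62, 97, 87, 88, 45, 48, 95]
6 < parent 15 at index 0, swap → [6, 15, 57, 64, 26, 62, 97, 87, 88, 45, 48, 95]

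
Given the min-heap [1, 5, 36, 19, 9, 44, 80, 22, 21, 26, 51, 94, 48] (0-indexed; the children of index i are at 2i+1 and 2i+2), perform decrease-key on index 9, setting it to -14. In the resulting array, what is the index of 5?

4

set index 9 from 26 to -14 → [1, 5, 36, 19, 9, 44, 80, 22, 21, -14, 51, 94, 48]
-14 < parent 9 at index 4, swap → [1, 5, 36, 19, -14, 44, 80, 22, 21, 9, 51, 94, 48]
-14 < parent 5 at index 1, swap → [1, -14, 36, 19, 5, 44, 80, 22, 21, 9, 51, 94, 48]
-14 < parent 1 at index 0, swap → [-14, 1, 36, 19, 5, 44, 80, 22, 21, 9, 51, 94, 48]
resulting array: [-14, 1, 36, 19, 5, 44, 80, 22, 21, 9, 51, 94, 48]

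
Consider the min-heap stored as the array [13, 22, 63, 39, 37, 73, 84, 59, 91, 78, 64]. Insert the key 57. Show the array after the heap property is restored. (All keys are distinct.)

[13, 22, 57, 39, 37, 63, 84, 59, 91, 78, 64, 73]

append 57 at index 11 → [13, 22, 63, 39, 37, 73, 84, 59, 91, 78, 64, 57]
57 < parent 73 at index 5, swap → [13, 22, 63, 39, 37, 57, 84, 59, 91, 78, 64, 73]
57 < parent 63 at index 2, swap → [13, 22, 57, 39, 37, 63, 84, 59, 91, 78, 64, 73]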